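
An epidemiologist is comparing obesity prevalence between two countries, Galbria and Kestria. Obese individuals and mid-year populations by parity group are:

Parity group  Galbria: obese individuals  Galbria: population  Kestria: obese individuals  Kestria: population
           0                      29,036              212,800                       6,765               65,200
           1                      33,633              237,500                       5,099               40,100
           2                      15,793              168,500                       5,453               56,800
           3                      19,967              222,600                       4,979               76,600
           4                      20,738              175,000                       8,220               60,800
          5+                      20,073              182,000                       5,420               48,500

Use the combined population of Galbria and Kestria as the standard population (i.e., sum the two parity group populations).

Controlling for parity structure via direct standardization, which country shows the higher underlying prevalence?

Galbria

Parity-specific rates per 1,000 for Galbria: 136.447, 141.613, 93.727, 89.699, 118.503, 110.291.
For Kestria: 103.758, 127.157, 96.004, 65.000, 135.197, 111.753.
Combined standard total = 1,546,400; weights = 0.1798, 0.1795, 0.1457, 0.1935, 0.1525, 0.1491.
Galbria: 0.1798×136.447 + 0.1795×141.613 + 0.1457×93.727 + 0.1935×89.699 + 0.1525×118.503 + 0.1491×110.291 = 115.4706 per 1,000.
Kestria: 0.1798×103.758 + 0.1795×127.157 + 0.1457×96.004 + 0.1935×65.000 + 0.1525×135.197 + 0.1491×111.753 = 105.3153 per 1,000.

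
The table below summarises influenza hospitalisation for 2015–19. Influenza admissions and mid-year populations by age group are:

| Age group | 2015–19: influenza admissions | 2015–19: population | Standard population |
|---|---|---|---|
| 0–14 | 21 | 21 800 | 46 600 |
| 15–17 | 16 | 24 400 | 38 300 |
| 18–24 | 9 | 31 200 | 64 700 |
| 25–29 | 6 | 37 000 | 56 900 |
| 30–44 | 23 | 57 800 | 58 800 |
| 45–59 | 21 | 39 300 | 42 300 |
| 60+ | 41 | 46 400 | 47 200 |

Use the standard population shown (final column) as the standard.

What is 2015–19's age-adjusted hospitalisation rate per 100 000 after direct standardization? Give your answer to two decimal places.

Age-specific rates per 100 000 for 2015–19: 96.33, 65.57, 28.85, 16.22, 39.79, 53.44, 88.36.
Standard total = 354 800; weights = 0.1313, 0.1079, 0.1824, 0.1604, 0.1657, 0.1192, 0.1330.
Standardized rate: 0.1313×96.33 + 0.1079×65.57 + 0.1824×28.85 + 0.1604×16.22 + 0.1657×39.79 + 0.1192×53.44 + 0.1330×88.36 = 52.3120 per 100 000.

52.31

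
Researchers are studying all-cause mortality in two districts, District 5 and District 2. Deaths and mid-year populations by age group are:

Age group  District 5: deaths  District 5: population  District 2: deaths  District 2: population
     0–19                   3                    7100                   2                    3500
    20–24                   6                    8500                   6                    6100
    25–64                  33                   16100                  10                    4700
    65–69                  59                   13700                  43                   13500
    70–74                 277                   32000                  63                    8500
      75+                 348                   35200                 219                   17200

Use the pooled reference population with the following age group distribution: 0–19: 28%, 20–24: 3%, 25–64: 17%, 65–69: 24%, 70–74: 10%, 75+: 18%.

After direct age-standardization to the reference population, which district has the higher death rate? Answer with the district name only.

Age-specific rates per 1000 for District 5: 0.423, 0.706, 2.050, 4.307, 8.656, 9.886.
For District 2: 0.571, 0.984, 2.128, 3.185, 7.412, 12.733.
Standard weights: 0.28, 0.03, 0.17, 0.24, 0.10, 0.18.
District 5: 0.2800×0.423 + 0.0300×0.706 + 0.1700×2.050 + 0.2400×4.307 + 0.1000×8.656 + 0.1800×9.886 = 4.1667 per 1000.
District 2: 0.2800×0.571 + 0.0300×0.984 + 0.1700×2.128 + 0.2400×3.185 + 0.1000×7.412 + 0.1800×12.733 = 4.3487 per 1000.
The crude rates (6.45 vs 6.41) would put District 5 higher, but that reflects its age composition; once standardized to a common age structure, District 2 has the higher underlying rate.

District 2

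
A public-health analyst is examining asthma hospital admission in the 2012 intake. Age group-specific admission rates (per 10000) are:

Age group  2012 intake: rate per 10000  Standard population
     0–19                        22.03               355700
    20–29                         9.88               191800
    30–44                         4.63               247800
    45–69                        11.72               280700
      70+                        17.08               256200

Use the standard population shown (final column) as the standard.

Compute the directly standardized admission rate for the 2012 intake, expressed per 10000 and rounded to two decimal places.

13.92

Standard total = 1332200; weights = 0.2670, 0.1440, 0.1860, 0.2107, 0.1923.
Standardized rate: 0.2670×22.03 + 0.1440×9.88 + 0.1860×4.63 + 0.2107×11.72 + 0.1923×17.08 = 13.9199 per 10000.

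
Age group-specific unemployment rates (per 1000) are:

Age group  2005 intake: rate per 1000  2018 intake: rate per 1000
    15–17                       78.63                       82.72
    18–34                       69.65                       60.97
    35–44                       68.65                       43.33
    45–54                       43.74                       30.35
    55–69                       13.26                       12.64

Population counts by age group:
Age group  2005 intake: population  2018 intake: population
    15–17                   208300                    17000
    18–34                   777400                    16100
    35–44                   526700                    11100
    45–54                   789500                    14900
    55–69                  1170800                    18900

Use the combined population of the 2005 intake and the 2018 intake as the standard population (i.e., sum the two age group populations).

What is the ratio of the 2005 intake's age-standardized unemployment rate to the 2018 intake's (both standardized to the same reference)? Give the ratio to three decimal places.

1.240

Combined standard total = 3550700; weights = 0.0635, 0.2235, 0.1515, 0.2265, 0.3351.
The 2005 intake: 0.0635×78.63 + 0.2235×69.65 + 0.1515×68.65 + 0.2265×43.74 + 0.3351×13.26 = 45.3044 per 1000.
The 2018 intake: 0.0635×82.72 + 0.2235×60.97 + 0.1515×43.33 + 0.2265×30.35 + 0.3351×12.64 = 36.5479 per 1000.
Ratio = 45.3044 ÷ 36.5479 = 1.23959.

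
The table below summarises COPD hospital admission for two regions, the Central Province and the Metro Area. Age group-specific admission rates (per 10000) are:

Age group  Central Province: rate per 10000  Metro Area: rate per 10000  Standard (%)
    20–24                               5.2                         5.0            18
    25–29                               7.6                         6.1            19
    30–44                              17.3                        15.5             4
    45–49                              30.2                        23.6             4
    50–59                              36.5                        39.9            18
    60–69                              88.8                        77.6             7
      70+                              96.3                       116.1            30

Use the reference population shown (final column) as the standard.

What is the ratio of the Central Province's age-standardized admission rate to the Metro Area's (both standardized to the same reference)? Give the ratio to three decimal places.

Standard weights: 0.18, 0.19, 0.04, 0.04, 0.18, 0.07, 0.30.
The Central Province: 0.1800×5.2 + 0.1900×7.6 + 0.0400×17.3 + 0.0400×30.2 + 0.1800×36.5 + 0.0700×88.8 + 0.3000×96.3 = 45.9560 per 10000.
The Metro Area: 0.1800×5.0 + 0.1900×6.1 + 0.0400×15.5 + 0.0400×23.6 + 0.1800×39.9 + 0.0700×77.6 + 0.3000×116.1 = 51.0670 per 10000.
Ratio = 45.9560 ÷ 51.0670 = 0.89992.

0.900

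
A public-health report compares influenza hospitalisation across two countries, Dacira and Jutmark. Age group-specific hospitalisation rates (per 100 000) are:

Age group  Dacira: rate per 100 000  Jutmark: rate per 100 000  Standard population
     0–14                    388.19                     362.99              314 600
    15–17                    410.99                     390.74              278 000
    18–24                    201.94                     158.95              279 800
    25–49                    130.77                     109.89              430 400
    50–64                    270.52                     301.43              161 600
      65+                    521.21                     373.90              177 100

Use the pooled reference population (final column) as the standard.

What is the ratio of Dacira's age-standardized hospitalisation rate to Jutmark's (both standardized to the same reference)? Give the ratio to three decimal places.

1.130

Standard total = 1 641 500; weights = 0.1917, 0.1694, 0.1705, 0.2622, 0.0984, 0.1079.
Dacira: 0.1917×388.19 + 0.1694×410.99 + 0.1705×201.94 + 0.2622×130.77 + 0.0984×270.52 + 0.1079×521.21 = 295.5762 per 100 000.
Jutmark: 0.1917×362.99 + 0.1694×390.74 + 0.1705×158.95 + 0.2622×109.89 + 0.0984×301.43 + 0.1079×373.90 = 261.6643 per 100 000.
Ratio = 295.5762 ÷ 261.6643 = 1.12960.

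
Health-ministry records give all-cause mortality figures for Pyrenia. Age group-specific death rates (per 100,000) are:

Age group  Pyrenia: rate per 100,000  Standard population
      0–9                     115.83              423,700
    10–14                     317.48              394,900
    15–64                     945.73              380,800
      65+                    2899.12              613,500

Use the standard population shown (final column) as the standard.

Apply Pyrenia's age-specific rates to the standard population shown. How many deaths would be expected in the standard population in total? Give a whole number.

Expected deaths = Σ (standard pop × age-specific rate ÷ 100,000)
= 423,700×115.83/100,000 + 394,900×317.48/100,000 + 380,800×945.73/100,000 + 613,500×2899.12/100,000
= 490.77 + 1253.73 + 3601.34 + 17786.10 = 23131.94.

23132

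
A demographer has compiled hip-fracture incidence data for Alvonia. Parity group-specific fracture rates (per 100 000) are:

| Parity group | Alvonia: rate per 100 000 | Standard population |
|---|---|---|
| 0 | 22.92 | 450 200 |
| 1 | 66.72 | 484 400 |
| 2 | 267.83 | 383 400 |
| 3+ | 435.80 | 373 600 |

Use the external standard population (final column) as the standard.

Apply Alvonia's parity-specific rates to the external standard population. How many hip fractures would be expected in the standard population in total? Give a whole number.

Expected hip fractures = Σ (standard pop × parity-specific rate ÷ 100 000)
= 450 200×22.92/100 000 + 484 400×66.72/100 000 + 383 400×267.83/100 000 + 373 600×435.80/100 000
= 103.19 + 323.19 + 1026.86 + 1628.15 = 3081.39.

3081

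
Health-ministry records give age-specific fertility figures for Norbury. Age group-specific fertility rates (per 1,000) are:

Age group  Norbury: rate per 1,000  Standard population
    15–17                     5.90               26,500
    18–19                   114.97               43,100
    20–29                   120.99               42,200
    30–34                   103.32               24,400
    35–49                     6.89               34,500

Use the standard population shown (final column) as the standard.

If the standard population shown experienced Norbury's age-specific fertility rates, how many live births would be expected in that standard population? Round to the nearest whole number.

12976

Expected live births = Σ (standard pop × age-specific rate ÷ 1,000)
= 26,500×5.90/1,000 + 43,100×114.97/1,000 + 42,200×120.99/1,000 + 24,400×103.32/1,000 + 34,500×6.89/1,000
= 156.35 + 4955.21 + 5105.78 + 2521.01 + 237.71 = 12976.05.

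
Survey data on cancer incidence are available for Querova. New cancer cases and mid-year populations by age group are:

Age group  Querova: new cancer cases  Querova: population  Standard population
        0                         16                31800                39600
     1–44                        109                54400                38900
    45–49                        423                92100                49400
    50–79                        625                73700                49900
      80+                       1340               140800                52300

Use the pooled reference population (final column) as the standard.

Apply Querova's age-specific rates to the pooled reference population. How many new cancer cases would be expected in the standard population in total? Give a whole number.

1246

Age-specific rates per 100000 for Querova: 50.31, 200.37, 459.28, 848.03, 951.70.
Expected new cancer cases = Σ (standard pop × age-specific rate ÷ 100000)
= 39600×50.31/100000 + 38900×200.37/100000 + 49400×459.28/100000 + 49900×848.03/100000 + 52300×951.70/100000
= 19.92 + 77.94 + 226.89 + 423.17 + 497.74 = 1245.66.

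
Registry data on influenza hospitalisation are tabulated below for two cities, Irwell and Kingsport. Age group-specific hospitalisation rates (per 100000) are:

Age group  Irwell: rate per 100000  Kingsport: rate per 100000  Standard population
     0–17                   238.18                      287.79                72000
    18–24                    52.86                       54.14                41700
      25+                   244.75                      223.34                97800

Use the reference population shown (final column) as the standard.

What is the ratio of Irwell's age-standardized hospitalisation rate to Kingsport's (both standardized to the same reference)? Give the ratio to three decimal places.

0.966

Standard total = 211500; weights = 0.3404, 0.1972, 0.4624.
Irwell: 0.3404×238.18 + 0.1972×52.86 + 0.4624×244.75 = 204.6798 per 100000.
Kingsport: 0.3404×287.79 + 0.1972×54.14 + 0.4624×223.34 = 211.9204 per 100000.
Ratio = 204.6798 ÷ 211.9204 = 0.96583.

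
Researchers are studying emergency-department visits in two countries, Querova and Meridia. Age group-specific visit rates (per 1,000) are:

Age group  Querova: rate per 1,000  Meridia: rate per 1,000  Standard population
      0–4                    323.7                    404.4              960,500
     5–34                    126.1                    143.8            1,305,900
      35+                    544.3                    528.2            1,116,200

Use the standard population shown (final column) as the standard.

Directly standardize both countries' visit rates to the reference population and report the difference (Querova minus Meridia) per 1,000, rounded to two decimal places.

Standard total = 3,382,600; weights = 0.2840, 0.3861, 0.3300.
Querova: 0.2840×323.7 + 0.3861×126.1 + 0.3300×544.3 = 320.2080 per 1,000.
Meridia: 0.2840×404.4 + 0.3861×143.8 + 0.3300×528.2 = 344.6436 per 1,000.
Difference = 320.2080 − 344.6436 = -24.4356.

-24.44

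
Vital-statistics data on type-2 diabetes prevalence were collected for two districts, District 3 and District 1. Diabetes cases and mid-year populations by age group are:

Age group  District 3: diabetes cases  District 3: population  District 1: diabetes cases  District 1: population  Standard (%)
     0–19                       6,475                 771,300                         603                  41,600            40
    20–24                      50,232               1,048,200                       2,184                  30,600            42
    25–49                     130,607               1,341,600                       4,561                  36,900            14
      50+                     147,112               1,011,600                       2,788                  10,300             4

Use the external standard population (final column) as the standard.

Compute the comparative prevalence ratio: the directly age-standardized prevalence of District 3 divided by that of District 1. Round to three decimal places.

0.672

Age-specific rates per 1,000 for District 3: 8.395, 47.922, 97.352, 145.425.
For District 1: 14.495, 71.373, 123.604, 270.680.
Standard weights: 0.40, 0.42, 0.14, 0.04.
District 3: 0.4000×8.395 + 0.4200×47.922 + 0.1400×97.352 + 0.0400×145.425 = 42.9315 per 1,000.
District 1: 0.4000×14.495 + 0.4200×71.373 + 0.1400×123.604 + 0.0400×270.680 = 63.9063 per 1,000.
Ratio = 42.9315 ÷ 63.9063 = 0.67179.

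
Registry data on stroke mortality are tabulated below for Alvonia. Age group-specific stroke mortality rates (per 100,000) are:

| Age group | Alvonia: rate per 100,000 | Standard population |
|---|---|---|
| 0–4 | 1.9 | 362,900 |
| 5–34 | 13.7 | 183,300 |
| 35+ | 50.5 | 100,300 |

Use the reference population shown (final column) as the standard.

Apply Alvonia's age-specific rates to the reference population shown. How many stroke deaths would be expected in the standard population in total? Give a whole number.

Expected stroke deaths = Σ (standard pop × age-specific rate ÷ 100,000)
= 362,900×1.9/100,000 + 183,300×13.7/100,000 + 100,300×50.5/100,000
= 6.90 + 25.11 + 50.65 = 82.66.

83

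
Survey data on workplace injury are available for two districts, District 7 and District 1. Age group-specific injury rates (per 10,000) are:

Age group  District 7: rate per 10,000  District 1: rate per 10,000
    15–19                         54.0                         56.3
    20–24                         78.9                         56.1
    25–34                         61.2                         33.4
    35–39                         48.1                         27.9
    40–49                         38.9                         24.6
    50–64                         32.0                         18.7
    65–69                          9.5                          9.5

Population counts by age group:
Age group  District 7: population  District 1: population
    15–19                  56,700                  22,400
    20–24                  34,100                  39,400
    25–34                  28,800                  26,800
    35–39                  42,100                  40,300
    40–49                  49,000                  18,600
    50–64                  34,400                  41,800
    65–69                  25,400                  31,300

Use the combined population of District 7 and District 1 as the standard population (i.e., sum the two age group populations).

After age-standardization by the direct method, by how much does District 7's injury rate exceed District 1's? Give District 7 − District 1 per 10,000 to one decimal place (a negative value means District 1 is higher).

13.6

Combined standard total = 491,100; weights = 0.1611, 0.1497, 0.1132, 0.1678, 0.1377, 0.1552, 0.1155.
District 7: 0.1611×54.0 + 0.1497×78.9 + 0.1132×61.2 + 0.1678×48.1 + 0.1377×38.9 + 0.1552×32.0 + 0.1155×9.5 = 46.9220 per 10,000.
District 1: 0.1611×56.3 + 0.1497×56.1 + 0.1132×33.4 + 0.1678×27.9 + 0.1377×24.6 + 0.1552×18.7 + 0.1155×9.5 = 33.3114 per 10,000.
Difference = 46.9220 − 33.3114 = 13.6106.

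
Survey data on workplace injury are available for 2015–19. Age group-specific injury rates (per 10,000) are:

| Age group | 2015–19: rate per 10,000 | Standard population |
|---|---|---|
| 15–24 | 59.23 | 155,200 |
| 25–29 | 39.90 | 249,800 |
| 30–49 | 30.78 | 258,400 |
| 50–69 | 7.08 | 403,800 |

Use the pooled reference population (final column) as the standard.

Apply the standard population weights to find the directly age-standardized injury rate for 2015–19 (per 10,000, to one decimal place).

28.1

Standard total = 1,067,200; weights = 0.1454, 0.2341, 0.2421, 0.3784.
Standardized rate: 0.1454×59.23 + 0.2341×39.90 + 0.2421×30.78 + 0.3784×7.08 = 28.0847 per 10,000.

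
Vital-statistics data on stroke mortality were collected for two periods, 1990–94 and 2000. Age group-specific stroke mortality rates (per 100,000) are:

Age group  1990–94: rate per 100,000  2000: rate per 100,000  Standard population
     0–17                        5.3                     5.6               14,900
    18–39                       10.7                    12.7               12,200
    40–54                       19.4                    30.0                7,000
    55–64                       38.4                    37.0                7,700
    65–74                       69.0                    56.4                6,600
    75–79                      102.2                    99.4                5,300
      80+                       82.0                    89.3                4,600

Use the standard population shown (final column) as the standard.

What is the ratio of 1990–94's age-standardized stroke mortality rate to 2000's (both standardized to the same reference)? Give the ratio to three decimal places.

Standard total = 58,300; weights = 0.2556, 0.2093, 0.1201, 0.1321, 0.1132, 0.0909, 0.0789.
1990–94: 0.2556×5.3 + 0.2093×10.7 + 0.1201×19.4 + 0.1321×38.4 + 0.1132×69.0 + 0.0909×102.2 + 0.0789×82.0 = 34.5669 per 100,000.
2000: 0.2556×5.6 + 0.2093×12.7 + 0.1201×30.0 + 0.1321×37.0 + 0.1132×56.4 + 0.0909×99.4 + 0.0789×89.3 = 35.0449 per 100,000.
Ratio = 34.5669 ÷ 35.0449 = 0.98636.

0.986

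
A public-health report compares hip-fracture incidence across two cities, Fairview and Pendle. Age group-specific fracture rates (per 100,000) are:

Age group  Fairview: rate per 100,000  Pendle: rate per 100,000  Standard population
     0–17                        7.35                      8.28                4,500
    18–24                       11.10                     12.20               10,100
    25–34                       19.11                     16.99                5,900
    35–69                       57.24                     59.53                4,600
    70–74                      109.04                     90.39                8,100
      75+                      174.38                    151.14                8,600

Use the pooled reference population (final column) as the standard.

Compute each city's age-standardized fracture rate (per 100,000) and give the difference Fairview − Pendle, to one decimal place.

8.1

Standard total = 41,800; weights = 0.1077, 0.2416, 0.1411, 0.1100, 0.1938, 0.2057.
Fairview: 0.1077×7.35 + 0.2416×11.10 + 0.1411×19.11 + 0.1100×57.24 + 0.1938×109.04 + 0.2057×174.38 = 69.4768 per 100,000.
Pendle: 0.1077×8.28 + 0.2416×12.20 + 0.1411×16.99 + 0.1100×59.53 + 0.1938×90.39 + 0.2057×151.14 = 61.4000 per 100,000.
Difference = 69.4768 − 61.4000 = 8.0767.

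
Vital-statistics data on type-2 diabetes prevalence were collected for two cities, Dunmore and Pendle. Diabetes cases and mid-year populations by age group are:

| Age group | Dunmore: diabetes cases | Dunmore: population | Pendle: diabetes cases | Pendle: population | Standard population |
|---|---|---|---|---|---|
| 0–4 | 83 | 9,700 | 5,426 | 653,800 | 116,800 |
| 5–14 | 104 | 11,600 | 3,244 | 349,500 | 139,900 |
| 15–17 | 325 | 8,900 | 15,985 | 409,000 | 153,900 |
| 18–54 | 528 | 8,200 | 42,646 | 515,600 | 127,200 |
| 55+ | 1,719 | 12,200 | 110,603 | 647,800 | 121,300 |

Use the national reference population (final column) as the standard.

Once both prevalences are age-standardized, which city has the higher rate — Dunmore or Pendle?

Age-specific rates per 1,000 for Dunmore: 8.557, 8.966, 36.517, 64.390, 140.902.
For Pendle: 8.299, 9.282, 39.083, 82.711, 170.736.
Standard total = 659,100; weights = 0.1772, 0.2123, 0.2335, 0.1930, 0.1840.
Dunmore: 0.1772×8.557 + 0.2123×8.966 + 0.2335×36.517 + 0.1930×64.390 + 0.1840×140.902 = 50.3041 per 1,000.
Pendle: 0.1772×8.299 + 0.2123×9.282 + 0.2335×39.083 + 0.1930×82.711 + 0.1840×170.736 = 59.9514 per 1,000.

Pendle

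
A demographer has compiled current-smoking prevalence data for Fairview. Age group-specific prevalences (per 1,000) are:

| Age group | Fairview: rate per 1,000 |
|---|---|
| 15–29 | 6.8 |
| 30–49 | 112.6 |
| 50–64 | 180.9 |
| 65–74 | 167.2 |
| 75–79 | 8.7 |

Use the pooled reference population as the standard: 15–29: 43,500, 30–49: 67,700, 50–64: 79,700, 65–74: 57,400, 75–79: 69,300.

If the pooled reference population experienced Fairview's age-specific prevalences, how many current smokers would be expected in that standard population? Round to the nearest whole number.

32537

Expected current smokers = Σ (standard pop × age-specific rate ÷ 1,000)
= 43,500×6.8/1,000 + 67,700×112.6/1,000 + 79,700×180.9/1,000 + 57,400×167.2/1,000 + 69,300×8.7/1,000
= 295.80 + 7623.02 + 14417.73 + 9597.28 + 602.91 = 32536.74.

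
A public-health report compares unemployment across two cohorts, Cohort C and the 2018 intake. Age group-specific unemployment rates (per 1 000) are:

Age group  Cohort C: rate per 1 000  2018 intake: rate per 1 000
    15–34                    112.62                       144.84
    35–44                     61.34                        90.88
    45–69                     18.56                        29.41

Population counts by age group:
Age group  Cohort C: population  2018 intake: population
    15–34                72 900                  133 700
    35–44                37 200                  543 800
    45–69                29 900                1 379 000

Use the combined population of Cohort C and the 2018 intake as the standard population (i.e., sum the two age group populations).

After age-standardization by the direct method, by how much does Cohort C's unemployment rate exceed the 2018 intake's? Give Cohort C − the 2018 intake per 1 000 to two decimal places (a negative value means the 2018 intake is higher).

Combined standard total = 2 196 500; weights = 0.0941, 0.2645, 0.6414.
Cohort C: 0.0941×112.62 + 0.2645×61.34 + 0.6414×18.56 = 38.7230 per 1 000.
The 2018 intake: 0.0941×144.84 + 0.2645×90.88 + 0.6414×29.41 = 56.5267 per 1 000.
Difference = 38.7230 − 56.5267 = -17.8038.

-17.80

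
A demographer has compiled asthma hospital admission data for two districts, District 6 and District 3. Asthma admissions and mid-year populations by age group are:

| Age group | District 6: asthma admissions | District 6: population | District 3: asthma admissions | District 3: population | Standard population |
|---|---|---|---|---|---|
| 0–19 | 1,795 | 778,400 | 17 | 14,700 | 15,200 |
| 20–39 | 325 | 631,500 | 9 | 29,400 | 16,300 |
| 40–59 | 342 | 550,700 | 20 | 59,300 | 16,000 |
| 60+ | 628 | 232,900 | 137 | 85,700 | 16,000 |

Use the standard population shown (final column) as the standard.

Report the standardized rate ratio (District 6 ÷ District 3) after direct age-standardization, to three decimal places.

Age-specific rates per 10,000 for District 6: 23.06, 5.15, 6.21, 26.96.
For District 3: 11.56, 3.06, 3.37, 15.99.
Standard total = 63,500; weights = 0.2394, 0.2567, 0.2520, 0.2520.
District 6: 0.2394×23.06 + 0.2567×5.15 + 0.2520×6.21 + 0.2520×26.96 = 15.1999 per 10,000.
District 3: 0.2394×11.56 + 0.2567×3.06 + 0.2520×3.37 + 0.2520×15.99 = 8.4318 per 10,000.
Ratio = 15.1999 ÷ 8.4318 = 1.80269.

1.803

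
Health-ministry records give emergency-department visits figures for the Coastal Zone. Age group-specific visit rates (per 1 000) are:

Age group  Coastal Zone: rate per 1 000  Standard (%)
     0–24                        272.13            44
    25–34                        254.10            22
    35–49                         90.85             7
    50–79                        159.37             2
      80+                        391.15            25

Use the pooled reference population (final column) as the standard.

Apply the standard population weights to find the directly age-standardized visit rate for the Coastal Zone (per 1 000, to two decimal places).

Standard weights: 0.44, 0.22, 0.07, 0.02, 0.25.
Standardized rate: 0.4400×272.13 + 0.2200×254.10 + 0.0700×90.85 + 0.0200×159.37 + 0.2500×391.15 = 282.9736 per 1 000.

282.97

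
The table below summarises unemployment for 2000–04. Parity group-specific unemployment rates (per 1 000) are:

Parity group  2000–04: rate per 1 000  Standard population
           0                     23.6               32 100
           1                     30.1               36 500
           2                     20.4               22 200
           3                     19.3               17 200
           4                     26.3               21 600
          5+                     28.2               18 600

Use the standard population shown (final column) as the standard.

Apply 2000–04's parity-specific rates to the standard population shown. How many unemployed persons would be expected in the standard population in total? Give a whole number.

3734

Expected unemployed persons = Σ (standard pop × parity-specific rate ÷ 1 000)
= 32 100×23.6/1 000 + 36 500×30.1/1 000 + 22 200×20.4/1 000 + 17 200×19.3/1 000 + 21 600×26.3/1 000 + 18 600×28.2/1 000
= 757.56 + 1098.65 + 452.88 + 331.96 + 568.08 + 524.52 = 3733.65.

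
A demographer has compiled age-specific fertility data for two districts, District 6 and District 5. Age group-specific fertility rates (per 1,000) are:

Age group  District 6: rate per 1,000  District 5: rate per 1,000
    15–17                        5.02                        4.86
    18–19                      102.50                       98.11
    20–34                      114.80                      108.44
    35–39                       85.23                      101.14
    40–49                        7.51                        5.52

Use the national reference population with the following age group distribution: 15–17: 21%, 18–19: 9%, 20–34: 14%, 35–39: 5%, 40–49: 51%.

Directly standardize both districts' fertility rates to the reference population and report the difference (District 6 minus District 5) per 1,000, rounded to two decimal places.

Standard weights: 0.21, 0.09, 0.14, 0.05, 0.51.
District 6: 0.2100×5.02 + 0.0900×102.50 + 0.1400×114.80 + 0.0500×85.23 + 0.5100×7.51 = 34.4428 per 1,000.
District 5: 0.2100×4.86 + 0.0900×98.11 + 0.1400×108.44 + 0.0500×101.14 + 0.5100×5.52 = 32.9043 per 1,000.
Difference = 34.4428 − 32.9043 = 1.5385.

1.54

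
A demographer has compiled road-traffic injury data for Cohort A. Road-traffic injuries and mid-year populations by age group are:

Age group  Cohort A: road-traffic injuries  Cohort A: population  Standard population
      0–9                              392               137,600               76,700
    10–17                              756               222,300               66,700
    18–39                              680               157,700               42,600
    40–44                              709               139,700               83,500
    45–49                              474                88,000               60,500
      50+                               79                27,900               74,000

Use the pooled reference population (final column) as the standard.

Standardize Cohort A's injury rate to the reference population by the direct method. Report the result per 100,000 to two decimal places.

Age-specific rates per 100,000 for Cohort A: 284.88, 340.08, 431.20, 507.52, 538.64, 283.15.
Standard total = 404,000; weights = 0.1899, 0.1651, 0.1054, 0.2067, 0.1498, 0.1832.
Standardized rate: 0.1899×284.88 + 0.1651×340.08 + 0.1054×431.20 + 0.2067×507.52 + 0.1498×538.64 + 0.1832×283.15 = 393.1226 per 100,000.

393.12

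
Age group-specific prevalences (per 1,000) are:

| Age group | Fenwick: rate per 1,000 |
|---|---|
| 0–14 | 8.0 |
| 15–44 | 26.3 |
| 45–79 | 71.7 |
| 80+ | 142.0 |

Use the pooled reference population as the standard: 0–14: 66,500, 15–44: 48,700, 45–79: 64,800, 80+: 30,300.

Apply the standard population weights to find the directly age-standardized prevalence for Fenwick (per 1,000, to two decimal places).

51.17

Standard total = 210,300; weights = 0.3162, 0.2316, 0.3081, 0.1441.
Standardized rate: 0.3162×8.0 + 0.2316×26.3 + 0.3081×71.7 + 0.1441×142.0 = 51.1725 per 1,000.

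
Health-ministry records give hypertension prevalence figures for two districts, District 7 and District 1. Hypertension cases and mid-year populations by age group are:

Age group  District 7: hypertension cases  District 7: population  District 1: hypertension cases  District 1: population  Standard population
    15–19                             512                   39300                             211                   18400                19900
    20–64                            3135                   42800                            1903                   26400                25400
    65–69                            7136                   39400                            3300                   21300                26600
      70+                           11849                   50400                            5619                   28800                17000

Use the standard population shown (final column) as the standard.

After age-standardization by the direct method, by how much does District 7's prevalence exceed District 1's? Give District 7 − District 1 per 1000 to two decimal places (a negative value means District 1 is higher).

16.17

Age-specific rates per 1000 for District 7: 13.028, 73.248, 181.117, 235.099.
For District 1: 11.467, 72.083, 154.930, 195.104.
Standard total = 88900; weights = 0.2238, 0.2857, 0.2992, 0.1912.
District 7: 0.2238×13.028 + 0.2857×73.248 + 0.2992×181.117 + 0.1912×235.099 = 122.9937 per 1000.
District 1: 0.2238×11.467 + 0.2857×72.083 + 0.2992×154.930 + 0.1912×195.104 = 106.8281 per 1000.
Difference = 122.9937 − 106.8281 = 16.1656.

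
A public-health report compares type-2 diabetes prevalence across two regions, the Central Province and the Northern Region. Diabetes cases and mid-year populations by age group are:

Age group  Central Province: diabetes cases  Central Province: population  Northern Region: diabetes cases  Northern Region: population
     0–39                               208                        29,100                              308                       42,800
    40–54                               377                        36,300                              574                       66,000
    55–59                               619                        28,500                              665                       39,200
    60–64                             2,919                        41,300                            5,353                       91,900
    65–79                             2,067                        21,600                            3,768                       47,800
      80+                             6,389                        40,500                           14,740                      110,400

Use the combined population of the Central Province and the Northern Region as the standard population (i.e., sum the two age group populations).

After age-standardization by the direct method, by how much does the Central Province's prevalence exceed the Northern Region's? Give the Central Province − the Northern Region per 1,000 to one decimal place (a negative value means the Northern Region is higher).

11.7

Age-specific rates per 1,000 for the Central Province: 7.148, 10.386, 21.719, 70.678, 95.694, 157.753.
For the Northern Region: 7.196, 8.697, 16.964, 58.248, 78.828, 133.514.
Combined standard total = 595,400; weights = 0.1208, 0.1718, 0.1137, 0.2237, 0.1166, 0.2534.
The Central Province: 0.1208×7.148 + 0.1718×10.386 + 0.1137×21.719 + 0.2237×70.678 + 0.1166×95.694 + 0.2534×157.753 = 72.0645 per 1,000.
The Northern Region: 0.1208×7.196 + 0.1718×8.697 + 0.1137×16.964 + 0.2237×58.248 + 0.1166×78.828 + 0.2534×133.514 = 60.3498 per 1,000.
Difference = 72.0645 − 60.3498 = 11.7147.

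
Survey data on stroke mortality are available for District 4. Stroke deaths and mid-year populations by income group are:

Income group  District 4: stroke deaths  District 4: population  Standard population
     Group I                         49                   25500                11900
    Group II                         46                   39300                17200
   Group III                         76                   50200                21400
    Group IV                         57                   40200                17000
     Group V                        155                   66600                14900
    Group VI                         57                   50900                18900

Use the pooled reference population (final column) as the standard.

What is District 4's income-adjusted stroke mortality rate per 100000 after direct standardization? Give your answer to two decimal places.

Income-specific rates per 100000 for District 4: 192.16, 117.05, 151.39, 141.79, 232.73, 111.98.
Standard total = 101300; weights = 0.1175, 0.1698, 0.2113, 0.1678, 0.1471, 0.1866.
Standardized rate: 0.1175×192.16 + 0.1698×117.05 + 0.2113×151.39 + 0.1678×141.79 + 0.1471×232.73 + 0.1866×111.98 = 153.3505 per 100000.

153.35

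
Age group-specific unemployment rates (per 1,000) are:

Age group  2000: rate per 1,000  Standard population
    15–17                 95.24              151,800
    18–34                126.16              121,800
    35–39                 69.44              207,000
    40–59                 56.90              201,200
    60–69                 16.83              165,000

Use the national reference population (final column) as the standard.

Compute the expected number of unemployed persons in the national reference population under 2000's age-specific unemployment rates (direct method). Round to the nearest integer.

Expected unemployed persons = Σ (standard pop × age-specific rate ÷ 1,000)
= 151,800×95.24/1,000 + 121,800×126.16/1,000 + 207,000×69.44/1,000 + 201,200×56.90/1,000 + 165,000×16.83/1,000
= 14457.43 + 15366.29 + 14374.08 + 11448.28 + 2776.95 = 58423.03.

58423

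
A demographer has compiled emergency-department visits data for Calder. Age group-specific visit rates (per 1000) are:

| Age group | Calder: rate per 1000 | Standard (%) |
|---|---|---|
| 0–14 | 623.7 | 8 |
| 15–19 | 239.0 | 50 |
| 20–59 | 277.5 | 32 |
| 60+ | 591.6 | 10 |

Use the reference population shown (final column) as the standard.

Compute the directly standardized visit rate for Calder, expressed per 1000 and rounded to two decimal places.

Standard weights: 0.08, 0.50, 0.32, 0.10.
Standardized rate: 0.0800×623.7 + 0.5000×239.0 + 0.3200×277.5 + 0.1000×591.6 = 317.3560 per 1000.

317.36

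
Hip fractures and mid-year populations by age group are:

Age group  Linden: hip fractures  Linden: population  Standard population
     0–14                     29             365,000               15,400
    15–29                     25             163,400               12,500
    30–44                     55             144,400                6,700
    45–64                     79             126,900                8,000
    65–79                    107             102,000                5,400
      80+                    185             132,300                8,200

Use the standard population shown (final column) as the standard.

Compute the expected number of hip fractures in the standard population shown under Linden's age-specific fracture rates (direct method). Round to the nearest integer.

28

Age-specific rates per 100,000 for Linden: 7.95, 15.30, 38.09, 62.25, 104.90, 139.83.
Expected hip fractures = Σ (standard pop × age-specific rate ÷ 100,000)
= 15,400×7.95/100,000 + 12,500×15.30/100,000 + 6,700×38.09/100,000 + 8,000×62.25/100,000 + 5,400×104.90/100,000 + 8,200×139.83/100,000
= 1.22 + 1.91 + 2.55 + 4.98 + 5.66 + 11.47 = 27.80.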